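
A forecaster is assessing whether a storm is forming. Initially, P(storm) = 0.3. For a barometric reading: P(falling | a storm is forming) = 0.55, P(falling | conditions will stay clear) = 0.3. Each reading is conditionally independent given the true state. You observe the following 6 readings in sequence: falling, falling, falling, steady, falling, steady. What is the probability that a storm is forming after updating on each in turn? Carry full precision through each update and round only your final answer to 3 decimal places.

After 'falling': P(storm) = 0.55·0.3000 / (0.55·0.3000 + 0.3·0.7000) ≈ 0.4400
After 'falling': P(storm) = 0.55·0.4400 / (0.55·0.4400 + 0.3·0.5600) ≈ 0.5902
After 'falling': P(storm) = 0.55·0.5902 / (0.55·0.5902 + 0.3·0.4098) ≈ 0.7253
After 'steady': P(storm) = 0.45·0.7253 / (0.45·0.7253 + 0.7·0.2747) ≈ 0.6293
After 'falling': P(storm) = 0.55·0.6293 / (0.55·0.6293 + 0.3·0.3707) ≈ 0.7568
After 'steady': P(storm) = 0.45·0.7568 / (0.45·0.7568 + 0.7·0.2432) ≈ 0.6668

0.667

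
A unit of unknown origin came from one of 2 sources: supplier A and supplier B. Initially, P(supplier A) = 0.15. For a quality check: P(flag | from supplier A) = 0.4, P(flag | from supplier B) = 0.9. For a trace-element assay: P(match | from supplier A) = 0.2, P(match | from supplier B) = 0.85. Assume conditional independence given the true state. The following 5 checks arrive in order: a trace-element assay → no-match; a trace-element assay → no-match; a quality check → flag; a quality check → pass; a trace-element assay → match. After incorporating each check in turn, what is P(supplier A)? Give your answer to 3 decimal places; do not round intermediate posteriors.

After a trace-element assay='no-match': P(supplier A) = 0.8·0.1500 / (0.8·0.1500 + 0.15·0.8500) ≈ 0.4848
After a trace-element assay='no-match': P(supplier A) = 0.8·0.4848 / (0.8·0.4848 + 0.15·0.5152) ≈ 0.8339
After a quality check='flag': P(supplier A) = 0.4·0.8339 / (0.4·0.8339 + 0.9·0.1661) ≈ 0.6905
After a quality check='pass': P(supplier A) = 0.6·0.6905 / (0.6·0.6905 + 0.1·0.3095) ≈ 0.9305
After a trace-element assay='match': P(supplier A) = 0.2·0.9305 / (0.2·0.9305 + 0.85·0.0695) ≈ 0.7590

0.759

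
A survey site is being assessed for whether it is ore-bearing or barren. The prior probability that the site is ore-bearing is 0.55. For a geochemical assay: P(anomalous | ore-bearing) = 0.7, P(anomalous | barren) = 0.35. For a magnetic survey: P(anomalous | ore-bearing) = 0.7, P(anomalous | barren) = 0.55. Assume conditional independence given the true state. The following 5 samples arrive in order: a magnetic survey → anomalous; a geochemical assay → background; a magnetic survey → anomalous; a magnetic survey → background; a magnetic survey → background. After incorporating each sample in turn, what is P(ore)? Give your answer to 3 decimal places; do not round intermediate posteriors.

0.289

After a magnetic survey='anomalous': P(ore) = 0.7·0.5500 / (0.7·0.5500 + 0.55·0.4500) ≈ 0.6087
After a geochemical assay='background': P(ore) = 0.3·0.6087 / (0.3·0.6087 + 0.65·0.3913) ≈ 0.4179
After a magnetic survey='anomalous': P(ore) = 0.7·0.4179 / (0.7·0.4179 + 0.55·0.5821) ≈ 0.4775
After a magnetic survey='background': P(ore) = 0.3·0.4775 / (0.3·0.4775 + 0.45·0.5225) ≈ 0.3786
After a magnetic survey='background': P(ore) = 0.3·0.3786 / (0.3·0.3786 + 0.45·0.6214) ≈ 0.2888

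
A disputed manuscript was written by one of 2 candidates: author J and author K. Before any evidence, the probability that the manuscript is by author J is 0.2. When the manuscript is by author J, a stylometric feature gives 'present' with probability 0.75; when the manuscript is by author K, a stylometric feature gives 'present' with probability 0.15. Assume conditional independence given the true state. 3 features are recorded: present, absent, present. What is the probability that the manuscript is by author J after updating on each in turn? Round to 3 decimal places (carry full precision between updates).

Each posterior becomes the prior for the next update.
After 'present': P(author J) = 0.75·0.2000 / (0.75·0.2000 + 0.15·0.8000) ≈ 0.5556
After 'absent': P(author J) = 0.25·0.5556 / (0.25·0.5556 + 0.85·0.4444) ≈ 0.2688
After 'present': P(author J) = 0.75·0.2688 / (0.75·0.2688 + 0.15·0.7312) ≈ 0.6477

0.648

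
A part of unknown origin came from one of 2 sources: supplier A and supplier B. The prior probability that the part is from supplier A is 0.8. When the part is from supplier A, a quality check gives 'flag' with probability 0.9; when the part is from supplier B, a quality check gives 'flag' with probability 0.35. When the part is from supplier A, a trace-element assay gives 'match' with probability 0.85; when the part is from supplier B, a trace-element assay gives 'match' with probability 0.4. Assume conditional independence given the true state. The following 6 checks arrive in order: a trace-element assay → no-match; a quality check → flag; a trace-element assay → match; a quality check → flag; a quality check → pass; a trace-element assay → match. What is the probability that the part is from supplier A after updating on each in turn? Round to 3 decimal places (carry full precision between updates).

0.821

After a trace-element assay='no-match': P(supplier A) = 0.15·0.8000 / (0.15·0.8000 + 0.6·0.2000) ≈ 0.5000
After a quality check='flag': P(supplier A) = 0.9·0.5000 / (0.9·0.5000 + 0.35·0.5000) ≈ 0.7200
After a trace-element assay='match': P(supplier A) = 0.85·0.7200 / (0.85·0.7200 + 0.4·0.2800) ≈ 0.8453
After a quality check='flag': P(supplier A) = 0.9·0.8453 / (0.9·0.8453 + 0.35·0.1547) ≈ 0.9336
After a quality check='pass': P(supplier A) = 0.1·0.9336 / (0.1·0.9336 + 0.65·0.0664) ≈ 0.6837
After a trace-element assay='match': P(supplier A) = 0.85·0.6837 / (0.85·0.6837 + 0.4·0.3163) ≈ 0.8212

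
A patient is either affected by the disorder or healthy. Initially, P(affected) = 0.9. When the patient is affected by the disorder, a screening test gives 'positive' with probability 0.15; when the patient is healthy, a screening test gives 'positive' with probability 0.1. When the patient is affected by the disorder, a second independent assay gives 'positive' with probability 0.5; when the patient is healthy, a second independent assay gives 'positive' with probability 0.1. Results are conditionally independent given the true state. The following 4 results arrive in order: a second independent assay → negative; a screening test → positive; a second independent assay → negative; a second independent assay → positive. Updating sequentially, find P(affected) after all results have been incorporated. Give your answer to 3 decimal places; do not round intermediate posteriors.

After a second independent assay='negative': P(affected) = 0.5·0.9000 / (0.5·0.9000 + 0.9·0.1000) ≈ 0.8333
After a screening test='positive': P(affected) = 0.15·0.8333 / (0.15·0.8333 + 0.1·0.1667) ≈ 0.8824
After a second independent assay='negative': P(affected) = 0.5·0.8824 / (0.5·0.8824 + 0.9·0.1176) ≈ 0.8065
After a second independent assay='positive': P(affected) = 0.5·0.8065 / (0.5·0.8065 + 0.1·0.1935) ≈ 0.9542

0.954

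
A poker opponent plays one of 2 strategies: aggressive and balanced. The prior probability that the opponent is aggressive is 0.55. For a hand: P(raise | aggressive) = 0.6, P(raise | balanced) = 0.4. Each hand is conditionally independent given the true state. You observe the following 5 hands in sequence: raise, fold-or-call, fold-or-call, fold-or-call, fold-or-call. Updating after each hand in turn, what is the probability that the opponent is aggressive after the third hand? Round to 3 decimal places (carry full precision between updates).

0.449

After 'raise': P(aggressive) = 0.6·0.5500 / (0.6·0.5500 + 0.4·0.4500) ≈ 0.6471
After 'fold-or-call': P(aggressive) = 0.4·0.6471 / (0.4·0.6471 + 0.6·0.3529) ≈ 0.5500
After 'fold-or-call': P(aggressive) = 0.4·0.5500 / (0.4·0.5500 + 0.6·0.4500) ≈ 0.4490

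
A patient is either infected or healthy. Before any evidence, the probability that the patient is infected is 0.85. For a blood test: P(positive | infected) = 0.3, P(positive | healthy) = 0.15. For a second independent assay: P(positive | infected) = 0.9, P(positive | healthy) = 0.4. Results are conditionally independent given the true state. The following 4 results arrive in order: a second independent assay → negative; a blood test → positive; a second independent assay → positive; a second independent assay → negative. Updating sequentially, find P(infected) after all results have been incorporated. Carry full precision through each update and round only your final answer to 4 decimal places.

After a second independent assay='negative': P(infected) = 0.1·0.8500 / (0.1·0.8500 + 0.6·0.1500) ≈ 0.4857
After a blood test='positive': P(infected) = 0.3·0.4857 / (0.3·0.4857 + 0.15·0.5143) ≈ 0.6538
After a second independent assay='positive': P(infected) = 0.9·0.6538 / (0.9·0.6538 + 0.4·0.3462) ≈ 0.8095
After a second independent assay='negative': P(infected) = 0.1·0.8095 / (0.1·0.8095 + 0.6·0.1905) ≈ 0.4146

0.4146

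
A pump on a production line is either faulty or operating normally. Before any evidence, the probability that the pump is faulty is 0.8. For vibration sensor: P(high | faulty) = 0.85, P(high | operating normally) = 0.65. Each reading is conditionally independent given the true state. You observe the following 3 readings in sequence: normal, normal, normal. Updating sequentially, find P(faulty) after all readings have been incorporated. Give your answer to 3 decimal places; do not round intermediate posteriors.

After 'normal': P(faulty) = 0.15·0.8000 / (0.15·0.8000 + 0.35·0.2000) ≈ 0.6316
After 'normal': P(faulty) = 0.15·0.6316 / (0.15·0.6316 + 0.35·0.3684) ≈ 0.4235
After 'normal': P(faulty) = 0.15·0.4235 / (0.15·0.4235 + 0.35·0.5765) ≈ 0.2395

0.239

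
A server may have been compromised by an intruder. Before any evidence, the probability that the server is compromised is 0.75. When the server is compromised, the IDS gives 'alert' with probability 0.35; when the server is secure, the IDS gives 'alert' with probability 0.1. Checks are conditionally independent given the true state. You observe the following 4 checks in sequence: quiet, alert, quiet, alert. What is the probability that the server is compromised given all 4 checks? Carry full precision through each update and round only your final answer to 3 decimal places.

0.950

Each posterior becomes the prior for the next update.
After 'quiet': P(compromised) = 0.65·0.7500 / (0.65·0.7500 + 0.9·0.2500) ≈ 0.6842
After 'alert': P(compromised) = 0.35·0.6842 / (0.35·0.6842 + 0.1·0.3158) ≈ 0.8835
After 'quiet': P(compromised) = 0.65·0.8835 / (0.65·0.8835 + 0.9·0.1165) ≈ 0.8456
After 'alert': P(compromised) = 0.35·0.8456 / (0.35·0.8456 + 0.1·0.1544) ≈ 0.9504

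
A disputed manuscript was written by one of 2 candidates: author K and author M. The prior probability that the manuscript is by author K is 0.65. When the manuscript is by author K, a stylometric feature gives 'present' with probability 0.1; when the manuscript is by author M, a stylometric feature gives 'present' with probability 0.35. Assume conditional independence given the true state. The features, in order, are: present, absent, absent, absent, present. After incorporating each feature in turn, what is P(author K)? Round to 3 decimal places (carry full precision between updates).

After 'present': P(author K) = 0.1·0.6500 / (0.1·0.6500 + 0.35·0.3500) ≈ 0.3467
After 'absent': P(author K) = 0.9·0.3467 / (0.9·0.3467 + 0.65·0.6533) ≈ 0.4235
After 'absent': P(author K) = 0.9·0.4235 / (0.9·0.4235 + 0.65·0.5765) ≈ 0.5043
After 'absent': P(author K) = 0.9·0.5043 / (0.9·0.5043 + 0.65·0.4957) ≈ 0.5848
After 'present': P(author K) = 0.1·0.5848 / (0.1·0.5848 + 0.35·0.4152) ≈ 0.2870

0.287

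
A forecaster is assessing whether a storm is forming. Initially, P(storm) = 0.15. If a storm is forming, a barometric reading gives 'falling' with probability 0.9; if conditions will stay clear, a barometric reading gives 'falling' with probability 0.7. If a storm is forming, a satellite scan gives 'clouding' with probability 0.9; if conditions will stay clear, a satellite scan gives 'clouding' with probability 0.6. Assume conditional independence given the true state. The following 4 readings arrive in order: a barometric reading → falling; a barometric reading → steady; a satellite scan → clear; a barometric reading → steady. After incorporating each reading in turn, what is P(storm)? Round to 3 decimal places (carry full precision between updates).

0.006

After a barometric reading='falling': P(storm) = 0.9·0.1500 / (0.9·0.1500 + 0.7·0.8500) ≈ 0.1849
After a barometric reading='steady': P(storm) = 0.1·0.1849 / (0.1·0.1849 + 0.3·0.8151) ≈ 0.0703
After a satellite scan='clear': P(storm) = 0.1·0.0703 / (0.1·0.0703 + 0.4·0.9297) ≈ 0.0186
After a barometric reading='steady': P(storm) = 0.1·0.0186 / (0.1·0.0186 + 0.3·0.9814) ≈ 0.0063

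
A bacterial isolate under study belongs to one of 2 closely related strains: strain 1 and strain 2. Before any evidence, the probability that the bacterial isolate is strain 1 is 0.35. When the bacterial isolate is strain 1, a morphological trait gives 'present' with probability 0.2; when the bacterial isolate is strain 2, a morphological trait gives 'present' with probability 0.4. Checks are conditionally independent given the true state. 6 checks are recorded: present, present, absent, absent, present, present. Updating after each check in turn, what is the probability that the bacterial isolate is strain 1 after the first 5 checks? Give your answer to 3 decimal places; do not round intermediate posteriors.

0.107

After 'present': P(strain 1) = 0.2·0.3500 / (0.2·0.3500 + 0.4·0.6500) ≈ 0.2121
After 'present': P(strain 1) = 0.2·0.2121 / (0.2·0.2121 + 0.4·0.7879) ≈ 0.1186
After 'absent': P(strain 1) = 0.8·0.1186 / (0.8·0.1186 + 0.6·0.8814) ≈ 0.1522
After 'absent': P(strain 1) = 0.8·0.1522 / (0.8·0.1522 + 0.6·0.8478) ≈ 0.1931
After 'present': P(strain 1) = 0.2·0.1931 / (0.2·0.1931 + 0.4·0.8069) ≈ 0.1069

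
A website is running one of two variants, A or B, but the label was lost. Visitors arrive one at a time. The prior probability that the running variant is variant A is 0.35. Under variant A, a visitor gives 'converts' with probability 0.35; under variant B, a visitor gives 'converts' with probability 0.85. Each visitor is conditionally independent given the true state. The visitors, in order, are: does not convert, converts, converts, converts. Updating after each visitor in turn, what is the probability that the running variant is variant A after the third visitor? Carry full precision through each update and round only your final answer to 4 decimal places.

After 'does not convert': P(A) = 0.65·0.3500 / (0.65·0.3500 + 0.15·0.6500) ≈ 0.7000
After 'converts': P(A) = 0.35·0.7000 / (0.35·0.7000 + 0.85·0.3000) ≈ 0.4900
After 'converts': P(A) = 0.35·0.4900 / (0.35·0.4900 + 0.85·0.5100) ≈ 0.2835

0.2835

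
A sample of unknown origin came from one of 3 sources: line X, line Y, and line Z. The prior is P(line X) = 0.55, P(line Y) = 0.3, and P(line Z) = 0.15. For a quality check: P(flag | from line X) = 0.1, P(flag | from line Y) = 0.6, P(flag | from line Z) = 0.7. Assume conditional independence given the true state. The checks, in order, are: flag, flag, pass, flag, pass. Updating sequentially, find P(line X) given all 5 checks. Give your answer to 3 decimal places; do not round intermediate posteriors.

0.029

Each posterior becomes the prior for the next update.
After 'flag': normaliser = 0.1·0.5500 + 0.6·0.3000 + 0.7·0.1500; P(line X) ≈ 0.1618, P(line Y) ≈ 0.5294, P(line Z) ≈ 0.3088
After 'flag': normaliser = 0.1·0.1618 + 0.6·0.5294 + 0.7·0.3088; P(line X) ≈ 0.0294, P(line Y) ≈ 0.5775, P(line Z) ≈ 0.3930
After 'pass': normaliser = 0.9·0.0294 + 0.4·0.5775 + 0.3·0.3930; P(line X) ≈ 0.0705, P(line Y) ≈ 0.6154, P(line Z) ≈ 0.3141
After 'flag': normaliser = 0.1·0.0705 + 0.6·0.6154 + 0.7·0.3141; P(line X) ≈ 0.0118, P(line Y) ≈ 0.6194, P(line Z) ≈ 0.3688
After 'pass': normaliser = 0.9·0.0118 + 0.4·0.6194 + 0.3·0.3688; P(line X) ≈ 0.0288, P(line Y) ≈ 0.6713, P(line Z) ≈ 0.2998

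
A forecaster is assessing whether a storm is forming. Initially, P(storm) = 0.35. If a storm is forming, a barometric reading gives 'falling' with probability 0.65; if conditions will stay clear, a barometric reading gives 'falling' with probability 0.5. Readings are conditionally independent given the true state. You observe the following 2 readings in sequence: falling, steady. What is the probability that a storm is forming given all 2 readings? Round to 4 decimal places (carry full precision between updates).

0.3289

After 'falling': P(storm) = 0.65·0.3500 / (0.65·0.3500 + 0.5·0.6500) ≈ 0.4118
After 'steady': P(storm) = 0.35·0.4118 / (0.35·0.4118 + 0.5·0.5882) ≈ 0.3289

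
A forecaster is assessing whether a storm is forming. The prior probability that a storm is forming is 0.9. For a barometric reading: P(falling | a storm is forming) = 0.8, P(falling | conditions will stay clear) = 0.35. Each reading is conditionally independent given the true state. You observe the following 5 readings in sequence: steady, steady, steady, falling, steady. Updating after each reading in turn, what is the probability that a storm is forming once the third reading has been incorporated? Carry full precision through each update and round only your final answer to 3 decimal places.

After 'steady': P(storm) = 0.2·0.9000 / (0.2·0.9000 + 0.65·0.1000) ≈ 0.7347
After 'steady': P(storm) = 0.2·0.7347 / (0.2·0.7347 + 0.65·0.2653) ≈ 0.4601
After 'steady': P(storm) = 0.2·0.4601 / (0.2·0.4601 + 0.65·0.5399) ≈ 0.2077

0.208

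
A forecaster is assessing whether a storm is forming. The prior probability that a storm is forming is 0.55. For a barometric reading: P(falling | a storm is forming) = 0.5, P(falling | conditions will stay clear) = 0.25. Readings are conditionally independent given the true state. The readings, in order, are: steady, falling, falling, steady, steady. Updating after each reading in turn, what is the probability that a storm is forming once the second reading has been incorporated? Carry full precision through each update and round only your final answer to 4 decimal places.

0.6197

After 'steady': P(storm) = 0.5·0.5500 / (0.5·0.5500 + 0.75·0.4500) ≈ 0.4490
After 'falling': P(storm) = 0.5·0.4490 / (0.5·0.4490 + 0.25·0.5510) ≈ 0.6197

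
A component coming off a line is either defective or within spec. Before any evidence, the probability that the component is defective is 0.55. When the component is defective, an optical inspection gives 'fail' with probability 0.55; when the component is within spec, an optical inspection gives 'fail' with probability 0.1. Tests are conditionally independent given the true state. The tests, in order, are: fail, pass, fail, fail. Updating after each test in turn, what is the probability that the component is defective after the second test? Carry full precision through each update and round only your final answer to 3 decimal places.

0.771

After 'fail': P(defective) = 0.55·0.5500 / (0.55·0.5500 + 0.1·0.4500) ≈ 0.8705
After 'pass': P(defective) = 0.45·0.8705 / (0.45·0.8705 + 0.9·0.1295) ≈ 0.7707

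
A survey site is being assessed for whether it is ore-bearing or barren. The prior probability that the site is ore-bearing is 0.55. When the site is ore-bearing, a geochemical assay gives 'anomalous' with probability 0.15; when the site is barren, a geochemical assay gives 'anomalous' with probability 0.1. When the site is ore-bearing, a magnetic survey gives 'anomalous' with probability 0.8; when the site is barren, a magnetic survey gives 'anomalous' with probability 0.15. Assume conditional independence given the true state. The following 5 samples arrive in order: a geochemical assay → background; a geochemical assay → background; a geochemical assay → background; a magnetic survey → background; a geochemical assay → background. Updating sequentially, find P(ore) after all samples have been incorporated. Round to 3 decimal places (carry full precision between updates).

0.186

After a geochemical assay='background': P(ore) = 0.85·0.5500 / (0.85·0.5500 + 0.9·0.4500) ≈ 0.5358
After a geochemical assay='background': P(ore) = 0.85·0.5358 / (0.85·0.5358 + 0.9·0.4642) ≈ 0.5216
After a geochemical assay='background': P(ore) = 0.85·0.5216 / (0.85·0.5216 + 0.9·0.4784) ≈ 0.5073
After a magnetic survey='background': P(ore) = 0.2·0.5073 / (0.2·0.5073 + 0.85·0.4927) ≈ 0.1950
After a geochemical assay='background': P(ore) = 0.85·0.1950 / (0.85·0.1950 + 0.9·0.8050) ≈ 0.1862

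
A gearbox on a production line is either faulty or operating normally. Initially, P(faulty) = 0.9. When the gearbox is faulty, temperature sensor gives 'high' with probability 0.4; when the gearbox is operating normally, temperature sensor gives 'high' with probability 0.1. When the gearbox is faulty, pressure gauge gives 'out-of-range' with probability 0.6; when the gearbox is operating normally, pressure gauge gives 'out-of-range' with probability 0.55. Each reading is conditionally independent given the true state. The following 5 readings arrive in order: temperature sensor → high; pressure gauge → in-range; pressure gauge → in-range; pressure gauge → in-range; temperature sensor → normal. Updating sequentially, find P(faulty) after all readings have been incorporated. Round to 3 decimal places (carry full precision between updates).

0.944

After temperature sensor='high': P(faulty) = 0.4·0.9000 / (0.4·0.9000 + 0.1·0.1000) ≈ 0.9730
After pressure gauge='in-range': P(faulty) = 0.4·0.9730 / (0.4·0.9730 + 0.45·0.0270) ≈ 0.9697
After pressure gauge='in-range': P(faulty) = 0.4·0.9697 / (0.4·0.9697 + 0.45·0.0303) ≈ 0.9660
After pressure gauge='in-range': P(faulty) = 0.4·0.9660 / (0.4·0.9660 + 0.45·0.0340) ≈ 0.9620
After temperature sensor='normal': P(faulty) = 0.6·0.9620 / (0.6·0.9620 + 0.9·0.0380) ≈ 0.9440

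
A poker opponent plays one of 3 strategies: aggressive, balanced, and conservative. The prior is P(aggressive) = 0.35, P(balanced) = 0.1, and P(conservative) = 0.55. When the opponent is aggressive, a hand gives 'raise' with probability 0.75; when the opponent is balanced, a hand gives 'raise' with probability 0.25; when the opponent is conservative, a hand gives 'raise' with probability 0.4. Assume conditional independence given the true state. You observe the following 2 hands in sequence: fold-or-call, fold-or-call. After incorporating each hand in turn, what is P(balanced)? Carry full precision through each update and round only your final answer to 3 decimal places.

0.204

After 'fold-or-call': normaliser = 0.25·0.3500 + 0.75·0.1000 + 0.6·0.5500; P(aggressive) ≈ 0.1777, P(balanced) ≈ 0.1523, P(conservative) ≈ 0.6701
After 'fold-or-call': normaliser = 0.25·0.1777 + 0.75·0.1523 + 0.6·0.6701; P(aggressive) ≈ 0.0792, P(balanced) ≈ 0.2037, P(conservative) ≈ 0.7171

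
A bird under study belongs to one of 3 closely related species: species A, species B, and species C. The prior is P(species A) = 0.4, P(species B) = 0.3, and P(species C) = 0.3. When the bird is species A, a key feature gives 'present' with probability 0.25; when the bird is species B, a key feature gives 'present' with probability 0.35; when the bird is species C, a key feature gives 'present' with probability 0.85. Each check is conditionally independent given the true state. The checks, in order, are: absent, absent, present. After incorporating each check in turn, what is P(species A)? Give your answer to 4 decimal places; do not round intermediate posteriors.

After 'absent': normaliser = 0.75·0.4000 + 0.65·0.3000 + 0.15·0.3000; P(species A) ≈ 0.5556, P(species B) ≈ 0.3611, P(species C) ≈ 0.0833
After 'absent': normaliser = 0.75·0.5556 + 0.65·0.3611 + 0.15·0.0833; P(species A) ≈ 0.6276, P(species B) ≈ 0.3536, P(species C) ≈ 0.0188
After 'present': normaliser = 0.25·0.6276 + 0.35·0.3536 + 0.85·0.0188; P(species A) ≈ 0.5289, P(species B) ≈ 0.4171, P(species C) ≈ 0.0539

0.5289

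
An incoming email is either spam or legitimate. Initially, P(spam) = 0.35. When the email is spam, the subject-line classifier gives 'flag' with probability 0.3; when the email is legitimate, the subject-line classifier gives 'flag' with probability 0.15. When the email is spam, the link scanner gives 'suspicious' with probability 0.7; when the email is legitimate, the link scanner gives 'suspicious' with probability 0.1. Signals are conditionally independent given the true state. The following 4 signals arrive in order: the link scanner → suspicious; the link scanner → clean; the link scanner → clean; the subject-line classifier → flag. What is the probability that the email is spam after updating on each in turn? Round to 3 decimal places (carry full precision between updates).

After the link scanner='suspicious': P(spam) = 0.7·0.3500 / (0.7·0.3500 + 0.1·0.6500) ≈ 0.7903
After the link scanner='clean': P(spam) = 0.3·0.7903 / (0.3·0.7903 + 0.9·0.2097) ≈ 0.5568
After the link scanner='clean': P(spam) = 0.3·0.5568 / (0.3·0.5568 + 0.9·0.4432) ≈ 0.2952
After the subject-line classifier='flag': P(spam) = 0.3·0.2952 / (0.3·0.2952 + 0.15·0.7048) ≈ 0.4558

0.456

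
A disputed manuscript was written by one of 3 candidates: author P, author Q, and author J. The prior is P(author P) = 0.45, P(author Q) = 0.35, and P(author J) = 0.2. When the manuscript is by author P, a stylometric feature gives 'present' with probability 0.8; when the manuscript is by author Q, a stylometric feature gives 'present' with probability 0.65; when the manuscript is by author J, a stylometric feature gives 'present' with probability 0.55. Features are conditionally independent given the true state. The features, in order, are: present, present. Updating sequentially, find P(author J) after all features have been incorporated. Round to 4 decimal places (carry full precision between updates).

After 'present': normaliser = 0.8·0.4500 + 0.65·0.3500 + 0.55·0.2000; P(author P) ≈ 0.5161, P(author Q) ≈ 0.3262, P(author J) ≈ 0.1577
After 'present': normaliser = 0.8·0.5161 + 0.65·0.3262 + 0.55·0.1577; P(author P) ≈ 0.5802, P(author Q) ≈ 0.2979, P(author J) ≈ 0.1219

0.1219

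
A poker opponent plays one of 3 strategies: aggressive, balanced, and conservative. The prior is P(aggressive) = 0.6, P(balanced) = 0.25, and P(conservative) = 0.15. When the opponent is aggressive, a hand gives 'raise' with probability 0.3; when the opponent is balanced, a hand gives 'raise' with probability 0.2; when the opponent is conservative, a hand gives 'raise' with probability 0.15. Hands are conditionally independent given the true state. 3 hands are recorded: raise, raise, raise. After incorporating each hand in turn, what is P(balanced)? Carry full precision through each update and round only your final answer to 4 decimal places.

Apply Bayes' rule sequentially, carrying P(balanced) forward.
After 'raise': normaliser = 0.3·0.6000 + 0.2·0.2500 + 0.15·0.1500; P(aggressive) ≈ 0.7129, P(balanced) ≈ 0.1980, P(conservative) ≈ 0.0891
After 'raise': normaliser = 0.3·0.7129 + 0.2·0.1980 + 0.15·0.0891; P(aggressive) ≈ 0.8015, P(balanced) ≈ 0.1484, P(conservative) ≈ 0.0501
After 'raise': normaliser = 0.3·0.8015 + 0.2·0.1484 + 0.15·0.0501; P(aggressive) ≈ 0.8660, P(balanced) ≈ 0.1069, P(conservative) ≈ 0.0271

0.1069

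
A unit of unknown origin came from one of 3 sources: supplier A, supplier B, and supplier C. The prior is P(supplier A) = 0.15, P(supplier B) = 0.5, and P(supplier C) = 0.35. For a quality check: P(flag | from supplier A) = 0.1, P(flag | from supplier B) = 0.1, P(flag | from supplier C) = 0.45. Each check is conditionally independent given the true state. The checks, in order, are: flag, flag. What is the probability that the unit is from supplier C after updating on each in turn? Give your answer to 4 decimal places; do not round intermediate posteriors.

After 'flag': normaliser = 0.1·0.1500 + 0.1·0.5000 + 0.45·0.3500; P(supplier A) ≈ 0.0674, P(supplier B) ≈ 0.2247, P(supplier C) ≈ 0.7079
After 'flag': normaliser = 0.1·0.0674 + 0.1·0.2247 + 0.45·0.7079; P(supplier A) ≈ 0.0194, P(supplier B) ≈ 0.0646, P(supplier C) ≈ 0.9160

0.9160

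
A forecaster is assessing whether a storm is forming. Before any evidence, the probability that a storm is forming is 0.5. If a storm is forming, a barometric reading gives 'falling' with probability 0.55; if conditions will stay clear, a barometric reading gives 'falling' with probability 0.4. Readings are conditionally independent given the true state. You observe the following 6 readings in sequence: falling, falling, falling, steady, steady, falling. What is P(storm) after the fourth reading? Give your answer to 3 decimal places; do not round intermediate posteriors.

0.661

After 'falling': P(storm) = 0.55·0.5000 / (0.55·0.5000 + 0.4·0.5000) ≈ 0.5789
After 'falling': P(storm) = 0.55·0.5789 / (0.55·0.5789 + 0.4·0.4211) ≈ 0.6541
After 'falling': P(storm) = 0.55·0.6541 / (0.55·0.6541 + 0.4·0.3459) ≈ 0.7222
After 'steady': P(storm) = 0.45·0.7222 / (0.45·0.7222 + 0.6·0.2778) ≈ 0.6610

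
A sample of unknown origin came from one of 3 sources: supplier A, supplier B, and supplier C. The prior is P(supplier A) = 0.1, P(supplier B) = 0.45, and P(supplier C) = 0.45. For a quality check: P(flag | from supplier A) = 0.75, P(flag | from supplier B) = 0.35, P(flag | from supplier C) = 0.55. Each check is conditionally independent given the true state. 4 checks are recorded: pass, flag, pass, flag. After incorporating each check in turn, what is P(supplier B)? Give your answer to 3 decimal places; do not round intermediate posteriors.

0.428

After 'pass': normaliser = 0.25·0.1000 + 0.65·0.4500 + 0.45·0.4500; P(supplier A) ≈ 0.0481, P(supplier B) ≈ 0.5625, P(supplier C) ≈ 0.3894
After 'flag': normaliser = 0.75·0.0481 + 0.35·0.5625 + 0.55·0.3894; P(supplier A) ≈ 0.0806, P(supplier B) ≈ 0.4403, P(supplier C) ≈ 0.4790
After 'pass': normaliser = 0.25·0.0806 + 0.65·0.4403 + 0.45·0.4790; P(supplier A) ≈ 0.0386, P(supplier B) ≈ 0.5484, P(supplier C) ≈ 0.4130
After 'flag': normaliser = 0.75·0.0386 + 0.35·0.5484 + 0.55·0.4130; P(supplier A) ≈ 0.0647, P(supplier B) ≈ 0.4284, P(supplier C) ≈ 0.5070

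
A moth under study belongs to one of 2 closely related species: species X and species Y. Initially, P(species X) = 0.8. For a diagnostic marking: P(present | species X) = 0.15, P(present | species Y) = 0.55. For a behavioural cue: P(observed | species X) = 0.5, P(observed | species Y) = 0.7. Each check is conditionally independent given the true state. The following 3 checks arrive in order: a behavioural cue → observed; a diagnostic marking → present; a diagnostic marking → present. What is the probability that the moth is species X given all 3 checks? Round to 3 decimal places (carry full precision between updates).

After a behavioural cue='observed': P(species X) = 0.5·0.8000 / (0.5·0.8000 + 0.7·0.2000) ≈ 0.7407
After a diagnostic marking='present': P(species X) = 0.15·0.7407 / (0.15·0.7407 + 0.55·0.2593) ≈ 0.4380
After a diagnostic marking='present': P(species X) = 0.15·0.4380 / (0.15·0.4380 + 0.55·0.5620) ≈ 0.1753

0.175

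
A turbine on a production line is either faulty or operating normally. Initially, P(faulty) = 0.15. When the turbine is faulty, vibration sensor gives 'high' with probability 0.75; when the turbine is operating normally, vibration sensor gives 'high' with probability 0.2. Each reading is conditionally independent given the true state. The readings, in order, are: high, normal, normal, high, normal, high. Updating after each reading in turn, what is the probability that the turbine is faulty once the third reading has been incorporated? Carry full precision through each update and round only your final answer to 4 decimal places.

After 'high': P(faulty) = 0.75·0.1500 / (0.75·0.1500 + 0.2·0.8500) ≈ 0.3982
After 'normal': P(faulty) = 0.25·0.3982 / (0.25·0.3982 + 0.8·0.6018) ≈ 0.1714
After 'normal': P(faulty) = 0.25·0.1714 / (0.25·0.1714 + 0.8·0.8286) ≈ 0.0607

0.0607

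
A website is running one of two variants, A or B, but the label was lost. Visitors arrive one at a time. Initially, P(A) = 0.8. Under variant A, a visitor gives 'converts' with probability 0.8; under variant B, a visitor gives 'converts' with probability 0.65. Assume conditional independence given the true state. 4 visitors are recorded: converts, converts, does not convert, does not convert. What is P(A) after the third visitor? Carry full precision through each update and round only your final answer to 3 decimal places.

After 'converts': P(A) = 0.8·0.8000 / (0.8·0.8000 + 0.65·0.2000) ≈ 0.8312
After 'converts': P(A) = 0.8·0.8312 / (0.8·0.8312 + 0.65·0.1688) ≈ 0.8583
After 'does not convert': P(A) = 0.2·0.8583 / (0.2·0.8583 + 0.35·0.1417) ≈ 0.7759

0.776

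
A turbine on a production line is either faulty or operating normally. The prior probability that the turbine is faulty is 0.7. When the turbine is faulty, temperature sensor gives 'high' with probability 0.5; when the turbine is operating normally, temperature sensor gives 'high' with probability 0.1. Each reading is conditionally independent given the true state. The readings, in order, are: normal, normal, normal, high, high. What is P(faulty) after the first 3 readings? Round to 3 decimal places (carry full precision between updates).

Each posterior becomes the prior for the next update.
After 'normal': P(faulty) = 0.5·0.7000 / (0.5·0.7000 + 0.9·0.3000) ≈ 0.5645
After 'normal': P(faulty) = 0.5·0.5645 / (0.5·0.5645 + 0.9·0.4355) ≈ 0.4187
After 'normal': P(faulty) = 0.5·0.4187 / (0.5·0.4187 + 0.9·0.5813) ≈ 0.2858

0.286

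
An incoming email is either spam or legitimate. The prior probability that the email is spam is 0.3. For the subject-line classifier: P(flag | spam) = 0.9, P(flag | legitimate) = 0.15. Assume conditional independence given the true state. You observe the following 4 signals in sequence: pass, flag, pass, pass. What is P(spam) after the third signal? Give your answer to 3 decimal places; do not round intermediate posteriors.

0.034

After 'pass': P(spam) = 0.1·0.3000 / (0.1·0.3000 + 0.85·0.7000) ≈ 0.0480
After 'flag': P(spam) = 0.9·0.0480 / (0.9·0.0480 + 0.15·0.9520) ≈ 0.2323
After 'pass': P(spam) = 0.1·0.2323 / (0.1·0.2323 + 0.85·0.7677) ≈ 0.0344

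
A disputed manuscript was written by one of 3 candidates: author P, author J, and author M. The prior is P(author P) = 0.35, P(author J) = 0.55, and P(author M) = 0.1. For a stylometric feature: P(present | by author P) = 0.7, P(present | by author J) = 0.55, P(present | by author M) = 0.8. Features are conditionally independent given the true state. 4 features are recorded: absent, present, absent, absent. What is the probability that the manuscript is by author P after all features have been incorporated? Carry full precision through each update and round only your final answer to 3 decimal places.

After 'absent': normaliser = 0.3·0.3500 + 0.45·0.5500 + 0.2·0.1000; P(author P) ≈ 0.2819, P(author J) ≈ 0.6644, P(author M) ≈ 0.0537
After 'present': normaliser = 0.7·0.2819 + 0.55·0.6644 + 0.8·0.0537; P(author P) ≈ 0.3258, P(author J) ≈ 0.6033, P(author M) ≈ 0.0709
After 'absent': normaliser = 0.3·0.3258 + 0.45·0.6033 + 0.2·0.0709; P(author P) ≈ 0.2549, P(author J) ≈ 0.7081, P(author M) ≈ 0.0370
After 'absent': normaliser = 0.3·0.2549 + 0.45·0.7081 + 0.2·0.0370; P(author P) ≈ 0.1900, P(author J) ≈ 0.7916, P(author M) ≈ 0.0184

0.190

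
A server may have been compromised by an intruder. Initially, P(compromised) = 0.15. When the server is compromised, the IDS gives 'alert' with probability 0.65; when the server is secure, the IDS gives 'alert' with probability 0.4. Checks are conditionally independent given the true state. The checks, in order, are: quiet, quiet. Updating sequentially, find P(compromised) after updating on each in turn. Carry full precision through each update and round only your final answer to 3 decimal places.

0.057

After 'quiet': P(compromised) = 0.35·0.1500 / (0.35·0.1500 + 0.6·0.8500) ≈ 0.0933
After 'quiet': P(compromised) = 0.35·0.0933 / (0.35·0.0933 + 0.6·0.9067) ≈ 0.0566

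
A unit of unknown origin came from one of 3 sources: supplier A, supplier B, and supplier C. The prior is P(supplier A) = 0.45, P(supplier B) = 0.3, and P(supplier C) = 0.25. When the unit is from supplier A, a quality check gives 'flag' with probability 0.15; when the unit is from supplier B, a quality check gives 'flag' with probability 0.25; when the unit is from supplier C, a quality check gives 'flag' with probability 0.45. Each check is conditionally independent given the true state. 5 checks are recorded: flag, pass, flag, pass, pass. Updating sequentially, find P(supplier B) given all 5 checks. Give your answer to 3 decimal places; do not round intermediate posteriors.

After 'flag': normaliser = 0.15·0.4500 + 0.25·0.3000 + 0.45·0.2500; P(supplier A) ≈ 0.2647, P(supplier B) ≈ 0.2941, P(supplier C) ≈ 0.4412
After 'pass': normaliser = 0.85·0.2647 + 0.75·0.2941 + 0.55·0.4412; P(supplier A) ≈ 0.3269, P(supplier B) ≈ 0.3205, P(supplier C) ≈ 0.3526
After 'flag': normaliser = 0.15·0.3269 + 0.25·0.3205 + 0.45·0.3526; P(supplier A) ≈ 0.1704, P(supplier B) ≈ 0.2784, P(supplier C) ≈ 0.5512
After 'pass': normaliser = 0.85·0.1704 + 0.75·0.2784 + 0.55·0.5512; P(supplier A) ≈ 0.2205, P(supplier B) ≈ 0.3179, P(supplier C) ≈ 0.4616
After 'pass': normaliser = 0.85·0.2205 + 0.75·0.3179 + 0.55·0.4616; P(supplier A) ≈ 0.2757, P(supplier B) ≈ 0.3508, P(supplier C) ≈ 0.3735

0.351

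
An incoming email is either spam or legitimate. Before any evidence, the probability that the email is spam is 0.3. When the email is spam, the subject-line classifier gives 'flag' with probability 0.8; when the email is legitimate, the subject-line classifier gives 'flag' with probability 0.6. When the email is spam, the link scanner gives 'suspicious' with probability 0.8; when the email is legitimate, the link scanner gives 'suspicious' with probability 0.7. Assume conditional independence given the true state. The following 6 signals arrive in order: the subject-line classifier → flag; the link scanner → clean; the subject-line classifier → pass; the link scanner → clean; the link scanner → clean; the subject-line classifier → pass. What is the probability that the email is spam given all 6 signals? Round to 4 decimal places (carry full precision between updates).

0.0406

After the subject-line classifier='flag': P(spam) = 0.8·0.3000 / (0.8·0.3000 + 0.6·0.7000) ≈ 0.3636
After the link scanner='clean': P(spam) = 0.2·0.3636 / (0.2·0.3636 + 0.3·0.6364) ≈ 0.2759
After the subject-line classifier='pass': P(spam) = 0.2·0.2759 / (0.2·0.2759 + 0.4·0.7241) ≈ 0.1600
After the link scanner='clean': P(spam) = 0.2·0.1600 / (0.2·0.1600 + 0.3·0.8400) ≈ 0.1127
After the link scanner='clean': P(spam) = 0.2·0.1127 / (0.2·0.1127 + 0.3·0.8873) ≈ 0.0780
After the subject-line classifier='pass': P(spam) = 0.2·0.0780 / (0.2·0.0780 + 0.4·0.9220) ≈ 0.0406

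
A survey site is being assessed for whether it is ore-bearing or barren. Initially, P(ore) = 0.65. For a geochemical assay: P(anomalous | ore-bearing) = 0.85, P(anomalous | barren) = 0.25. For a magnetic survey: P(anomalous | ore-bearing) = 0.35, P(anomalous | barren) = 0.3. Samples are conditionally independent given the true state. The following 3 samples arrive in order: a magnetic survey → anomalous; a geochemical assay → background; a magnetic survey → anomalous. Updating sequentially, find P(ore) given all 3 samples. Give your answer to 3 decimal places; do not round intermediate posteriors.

Apply Bayes' rule sequentially, carrying P(ore) forward.
After a magnetic survey='anomalous': P(ore) = 0.35·0.6500 / (0.35·0.6500 + 0.3·0.3500) ≈ 0.6842
After a geochemical assay='background': P(ore) = 0.15·0.6842 / (0.15·0.6842 + 0.75·0.3158) ≈ 0.3023
After a magnetic survey='anomalous': P(ore) = 0.35·0.3023 / (0.35·0.3023 + 0.3·0.6977) ≈ 0.3358

0.336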